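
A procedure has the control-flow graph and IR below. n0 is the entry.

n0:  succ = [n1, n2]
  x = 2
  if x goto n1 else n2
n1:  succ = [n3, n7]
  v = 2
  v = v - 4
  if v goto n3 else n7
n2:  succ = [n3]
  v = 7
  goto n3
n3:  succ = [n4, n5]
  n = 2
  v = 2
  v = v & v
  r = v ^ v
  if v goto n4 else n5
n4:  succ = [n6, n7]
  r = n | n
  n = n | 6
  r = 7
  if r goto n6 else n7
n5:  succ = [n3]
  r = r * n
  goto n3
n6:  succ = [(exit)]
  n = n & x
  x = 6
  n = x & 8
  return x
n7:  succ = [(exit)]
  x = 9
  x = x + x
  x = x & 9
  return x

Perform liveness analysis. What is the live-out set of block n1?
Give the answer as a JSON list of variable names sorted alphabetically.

Block summaries:
  n0: def={x} ue=∅
  n1: def={v} ue=∅
  n2: def={v} ue=∅
  n3: def={n,r,v} ue=∅
  n4: def={n,r} ue={n}
  n5: def={r} ue={n,r}
  n6: def={n,x} ue={n,x}
  n7: def={x} ue=∅

Backward fixpoint:
  n0: in=∅ out={x}
  n1: in={x} out={x}
  n2: in={x} out={x}
  n3: in={x} out={n,r,x}
  n4: in={n,x} out={n,x}
  n5: in={n,r,x} out={x}
  n6: in={n,x} out=∅
  n7: in=∅ out=∅

live-out(n1) = ["x"]

Answer: ["x"]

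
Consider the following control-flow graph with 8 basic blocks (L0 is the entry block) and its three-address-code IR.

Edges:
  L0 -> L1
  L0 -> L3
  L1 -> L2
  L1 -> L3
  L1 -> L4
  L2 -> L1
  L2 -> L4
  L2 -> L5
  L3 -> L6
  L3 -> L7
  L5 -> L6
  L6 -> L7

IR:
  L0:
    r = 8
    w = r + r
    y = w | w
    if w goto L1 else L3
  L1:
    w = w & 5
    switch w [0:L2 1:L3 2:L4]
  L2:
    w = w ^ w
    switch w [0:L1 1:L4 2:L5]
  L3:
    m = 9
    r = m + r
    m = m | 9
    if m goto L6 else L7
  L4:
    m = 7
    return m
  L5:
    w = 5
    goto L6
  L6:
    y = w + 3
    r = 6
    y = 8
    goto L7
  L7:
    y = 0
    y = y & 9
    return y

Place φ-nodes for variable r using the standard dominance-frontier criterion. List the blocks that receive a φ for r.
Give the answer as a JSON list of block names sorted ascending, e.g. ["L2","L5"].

Answer: ["L6", "L7"]

Derivation:
idom tree: L1←L0 L2←L1 L3←L0 L4←L1 L5←L2 L6←L0 L7←L0
Dom at joins:
  L1: preds {L0,L2}: {L0} ∩ {L0,L1,L2} = {L0}; idom=L0
  L3: preds {L0,L1}: {L0} ∩ {L0,L1} = {L0}; idom=L0
  L4: preds {L1,L2}: {L0,L1} ∩ {L0,L1,L2} = {L0,L1}; idom=L1
  L6: preds {L3,L5}: {L0,L3} ∩ {L0,L1,L2,L5} = {L0}; idom=L0
  L7: preds {L3,L6}: {L0,L3} ∩ {L0,L6} = {L0}; idom=L0

DF derivation:
  join L1 pred L0: · stop@L0
  join L1 pred L2: L2→L1 stop@L0
  join L3 pred L0: · stop@L0
  join L3 pred L1: L1 stop@L0
  join L4 pred L1: · stop@L1
  join L4 pred L2: L2 stop@L1
  join L6 pred L3: L3 stop@L0
  join L6 pred L5: L5→L2→L1 stop@L0
  join L7 pred L3: L3 stop@L0
  join L7 pred L6: L6 stop@L0
  L0 → ∅
  L1 → {L1,L3,L6}
  L2 → {L1,L4,L6}
  L3 → {L6,L7}
  L4 → ∅
  L5 → {L6}
  L6 → {L7}
  L7 → ∅

φ for r: defs {L0,L3,L6}
  DF⁺ = {L6,L7}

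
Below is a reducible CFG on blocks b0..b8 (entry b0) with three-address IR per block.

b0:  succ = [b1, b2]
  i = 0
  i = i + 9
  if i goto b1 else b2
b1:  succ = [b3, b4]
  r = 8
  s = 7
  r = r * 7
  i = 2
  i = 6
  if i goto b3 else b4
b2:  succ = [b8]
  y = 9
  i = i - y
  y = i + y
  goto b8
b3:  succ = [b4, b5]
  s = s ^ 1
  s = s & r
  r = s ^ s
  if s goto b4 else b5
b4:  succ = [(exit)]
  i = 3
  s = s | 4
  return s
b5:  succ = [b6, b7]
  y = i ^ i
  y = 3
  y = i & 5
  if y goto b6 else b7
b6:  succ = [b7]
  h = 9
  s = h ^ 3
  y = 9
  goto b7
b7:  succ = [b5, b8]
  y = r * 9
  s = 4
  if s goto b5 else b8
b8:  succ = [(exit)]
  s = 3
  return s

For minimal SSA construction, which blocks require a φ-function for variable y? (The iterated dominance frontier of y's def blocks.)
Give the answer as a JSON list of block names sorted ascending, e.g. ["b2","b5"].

idom tree: b1←b0 b2←b0 b3←b1 b4←b1 b5←b3 b6←b5 b7←b5 b8←b0
Join-block Dom:
  b4: preds {b1,b3}: {b0,b1} ∩ {b0,b1,b3} = {b0,b1}; idom=b1
  b5: preds {b3,b7}: {b0,b1,b3} ∩ {b0,b1,b3,b5,b7} = {b0,b1,b3}; idom=b3
  b7: preds {b5,b6}: {b0,b1,b3,b5} ∩ {b0,b1,b3,b5,b6} = {b0,b1,b3,b5}; idom=b5
  b8: preds {b2,b7}: {b0,b2} ∩ {b0,b1,b3,b5,b7} = {b0}; idom=b0

DF derivation:
  join b4 pred b1: · stop@b1
  join b4 pred b3: b3 stop@b1
  join b5 pred b3: · stop@b3
  join b5 pred b7: b7→b5 stop@b3
  join b7 pred b5: · stop@b5
  join b7 pred b6: b6 stop@b5
  join b8 pred b2: b2 stop@b0
  join b8 pred b7: b7→b5→b3→b1 stop@b0
  b0: DF=∅
  b1: DF={b8}
  b2: DF={b8}
  b3: DF={b4,b8}
  b4: DF=∅
  b5: DF={b5,b8}
  b6: DF={b7}
  b7: DF={b5,b8}
  b8: DF=∅

φ for y: defs {b2,b5,b6,b7}
  DF⁺ = {b5,b7,b8}

Answer: ["b5", "b7", "b8"]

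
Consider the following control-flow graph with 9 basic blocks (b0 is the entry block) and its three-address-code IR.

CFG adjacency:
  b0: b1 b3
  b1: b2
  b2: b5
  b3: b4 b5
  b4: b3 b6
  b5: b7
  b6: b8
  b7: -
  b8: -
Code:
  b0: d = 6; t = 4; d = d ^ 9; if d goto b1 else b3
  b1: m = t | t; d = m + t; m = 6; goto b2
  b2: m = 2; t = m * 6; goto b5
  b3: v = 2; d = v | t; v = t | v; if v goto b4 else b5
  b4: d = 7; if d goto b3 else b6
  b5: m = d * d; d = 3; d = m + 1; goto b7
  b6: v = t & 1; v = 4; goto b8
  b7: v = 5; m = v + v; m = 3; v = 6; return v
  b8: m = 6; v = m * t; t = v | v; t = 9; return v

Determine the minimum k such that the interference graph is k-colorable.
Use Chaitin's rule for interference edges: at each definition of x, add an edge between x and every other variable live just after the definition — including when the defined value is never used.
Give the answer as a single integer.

Answer: 3

Analysis:
def/use:
  b0 def {d,t} use ∅
  b1 def {d,m} use {t}
  b2 def {m,t} use ∅
  b3 def {d,v} use {t}
  b4 def {d} use ∅
  b5 def {d,m} use {d}
  b6 def {v} use {t}
  b7 def {m,v} use ∅
  b8 def {m,t,v} use {t}

Liveness:
  b0: in=∅ out={t}
  b1: in={t} out={d}
  b2: in={d} out={d}
  b3: in={t} out={d,t}
  b4: in={t} out={t}
  b5: in={d} out=∅
  b6: in={t} out={t}
  b7: in=∅ out=∅
  b8: in={t} out=∅

Interference:
  d↔{m,t,v}
  m↔{d,t}
  t↔{d,m,v}
  v↔{d,t}

Chromatic number:
  clique {d,m,t} ⇒ need ≥ 3
  3-colouring: r0={d}  r1={t}  r2={m,v}
  χ = 3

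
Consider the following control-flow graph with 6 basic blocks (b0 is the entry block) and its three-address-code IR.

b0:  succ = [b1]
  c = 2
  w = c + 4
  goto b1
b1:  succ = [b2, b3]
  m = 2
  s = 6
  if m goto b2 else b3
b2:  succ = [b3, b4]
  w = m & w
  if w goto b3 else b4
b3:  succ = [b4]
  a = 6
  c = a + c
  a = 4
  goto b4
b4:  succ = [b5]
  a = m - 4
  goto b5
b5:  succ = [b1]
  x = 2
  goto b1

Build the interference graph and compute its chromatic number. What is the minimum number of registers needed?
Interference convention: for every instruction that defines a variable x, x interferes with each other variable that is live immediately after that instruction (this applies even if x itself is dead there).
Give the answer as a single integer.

Answer: 4

Derivation:
Per-block:
  b0 def {c,w} use ∅
  b1 def {m,s} use ∅
  b2 def {w} use {m,w}
  b3 def {a,c} use {c}
  b4 def {a} use {m}
  b5 def {x} use ∅

Liveness:
  live b0: ∅→{c,w}
  live b1: {c,w}→{c,m,w}
  live b2: {c,m,w}→{c,m,w}
  live b3: {c,m,w}→{c,m,w}
  live b4: {c,m,w}→{c,w}
  live b5: {c,w}→{c,w}

Conflict graph:
  a: {c,m,w}
  c: {a,m,s,w,x}
  m: {a,c,s,w}
  s: {c,m,w}
  w: {a,c,m,s,x}
  x: {c,w}

Chromatic number:
  {a,c,m,w} pairwise interfere (4-clique) ⇒ χ ≥ 4
  4-colouring: r0={c}  r1={w}  r2={m,x}  r3={a,s}
  χ = 4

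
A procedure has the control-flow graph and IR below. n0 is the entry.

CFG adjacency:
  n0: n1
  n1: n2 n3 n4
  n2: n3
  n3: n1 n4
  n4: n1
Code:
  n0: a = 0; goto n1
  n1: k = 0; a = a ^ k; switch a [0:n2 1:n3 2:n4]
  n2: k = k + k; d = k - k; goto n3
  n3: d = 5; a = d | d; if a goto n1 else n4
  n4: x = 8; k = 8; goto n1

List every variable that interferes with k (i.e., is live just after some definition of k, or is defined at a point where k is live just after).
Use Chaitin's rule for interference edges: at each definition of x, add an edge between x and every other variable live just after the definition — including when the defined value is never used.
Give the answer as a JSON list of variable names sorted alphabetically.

def/use:
  n0: def={a} ue=∅
  n1: def={a,k} ue={a}
  n2: def={d,k} ue={k}
  n3: def={a,d} ue=∅
  n4: def={k,x} ue=∅

Liveness:
  live n0: ∅→{a}
  live n1: {a}→{a,k}
  live n2: {k}→∅
  live n3: ∅→{a}
  live n4: {a}→{a}

Conflict graph:
  a↔{k,x}
  d↔∅
  k↔{a}
  x↔{a}

N(k) = ["a"]

Answer: ["a"]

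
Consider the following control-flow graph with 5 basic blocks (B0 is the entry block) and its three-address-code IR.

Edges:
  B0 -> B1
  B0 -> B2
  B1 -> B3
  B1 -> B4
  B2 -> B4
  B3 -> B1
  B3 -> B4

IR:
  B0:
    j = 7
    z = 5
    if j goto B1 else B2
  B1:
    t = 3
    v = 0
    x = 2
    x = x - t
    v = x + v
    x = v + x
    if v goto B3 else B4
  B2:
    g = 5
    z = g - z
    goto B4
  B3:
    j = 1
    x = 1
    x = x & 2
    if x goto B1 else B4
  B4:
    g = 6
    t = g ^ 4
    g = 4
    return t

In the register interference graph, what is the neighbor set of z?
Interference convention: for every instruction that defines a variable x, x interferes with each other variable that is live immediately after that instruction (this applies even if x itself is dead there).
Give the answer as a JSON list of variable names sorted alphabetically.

def/use:
  B0: {j,z} / ∅
  B1: {t,v,x} / ∅
  B2: {g,z} / {z}
  B3: {j,x} / ∅
  B4: {g,t} / ∅

Live sets:
  B0: in=∅ out={z}
  B1: in=∅ out=∅
  B2: in={z} out=∅
  B3: in=∅ out=∅
  B4: in=∅ out=∅

Conflict graph:
  g — {t,z}
  j — {z}
  t — {g,v,x}
  v — {t,x}
  x — {t,v}
  z — {g,j}

N(z) = ["g", "j"]

Answer: ["g", "j"]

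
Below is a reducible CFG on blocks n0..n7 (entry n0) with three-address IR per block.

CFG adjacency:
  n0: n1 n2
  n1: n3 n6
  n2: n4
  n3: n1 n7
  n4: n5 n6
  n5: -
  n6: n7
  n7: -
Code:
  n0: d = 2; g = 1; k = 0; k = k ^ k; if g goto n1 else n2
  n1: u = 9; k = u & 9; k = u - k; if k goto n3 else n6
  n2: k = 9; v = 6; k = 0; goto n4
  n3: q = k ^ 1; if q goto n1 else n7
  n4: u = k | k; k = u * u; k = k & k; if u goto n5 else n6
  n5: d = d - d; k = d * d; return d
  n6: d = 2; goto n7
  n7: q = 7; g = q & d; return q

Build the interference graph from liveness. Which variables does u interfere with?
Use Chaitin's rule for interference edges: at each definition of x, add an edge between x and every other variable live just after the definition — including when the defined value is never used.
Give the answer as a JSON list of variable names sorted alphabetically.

Per-block:
  n0: def={d,g,k} ue=∅
  n1: def={k,u} ue=∅
  n2: def={k,v} ue=∅
  n3: def={q} ue={k}
  n4: def={k,u} ue={k}
  n5: def={d,k} ue={d}
  n6: def={d} ue=∅
  n7: def={g,q} ue={d}

Liveness:
  n0 li=∅ lo={d}
  n1 li={d} lo={d,k}
  n2 li={d} lo={d,k}
  n3 li={d,k} lo={d}
  n4 li={d,k} lo={d}
  n5 li={d} lo=∅
  n6 li=∅ lo={d}
  n7 li={d} lo=∅

Interference:
  d — {g,k,q,u,v}
  g — {d,k,q}
  k — {d,g,u}
  q — {d,g}
  u — {d,k}
  v — {d}

N(u) = ["d", "k"]

Answer: ["d", "k"]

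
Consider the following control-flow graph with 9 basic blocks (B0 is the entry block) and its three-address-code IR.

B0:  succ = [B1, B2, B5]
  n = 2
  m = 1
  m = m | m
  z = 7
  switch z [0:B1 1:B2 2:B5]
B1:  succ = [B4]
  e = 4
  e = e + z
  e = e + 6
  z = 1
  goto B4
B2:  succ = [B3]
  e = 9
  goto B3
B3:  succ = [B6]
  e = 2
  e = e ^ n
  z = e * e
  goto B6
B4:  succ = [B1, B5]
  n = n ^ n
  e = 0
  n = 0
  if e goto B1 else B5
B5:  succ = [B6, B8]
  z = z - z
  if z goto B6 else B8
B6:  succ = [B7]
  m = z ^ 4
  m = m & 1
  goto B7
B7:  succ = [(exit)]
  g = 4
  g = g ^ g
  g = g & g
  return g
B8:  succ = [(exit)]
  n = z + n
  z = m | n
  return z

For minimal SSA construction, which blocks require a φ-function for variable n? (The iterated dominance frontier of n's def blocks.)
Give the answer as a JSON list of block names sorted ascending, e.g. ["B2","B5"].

Answer: ["B1", "B5", "B6"]

Working:
idom tree: B1←B0 B2←B0 B3←B2 B4←B1 B5←B0 B6←B0 B7←B6 B8←B5
Dom∩ at merges:
  B1: preds {B0,B4}: {B0} ∩ {B0,B1,B4} = {B0}; idom=B0
  B5: preds {B0,B4}: {B0} ∩ {B0,B1,B4} = {B0}; idom=B0
  B6: preds {B3,B5}: {B0,B2,B3} ∩ {B0,B5} = {B0}; idom=B0

DF walk-up:
  B1←B0: walk · to B0
  B1←B4: walk B4→B1 to B0
  B5←B0: walk · to B0
  B5←B4: walk B4→B1 to B0
  B6←B3: walk B3→B2 to B0
  B6←B5: walk B5 to B0
  DF(B0)=∅
  DF(B1)={B1,B5}
  DF(B2)={B6}
  DF(B3)={B6}
  DF(B4)={B1,B5}
  DF(B5)={B6}
  DF(B6)=∅
  DF(B7)=∅
  DF(B8)=∅

φ for n: defs {B0,B4,B8}
  DF⁺ = {B1,B5,B6}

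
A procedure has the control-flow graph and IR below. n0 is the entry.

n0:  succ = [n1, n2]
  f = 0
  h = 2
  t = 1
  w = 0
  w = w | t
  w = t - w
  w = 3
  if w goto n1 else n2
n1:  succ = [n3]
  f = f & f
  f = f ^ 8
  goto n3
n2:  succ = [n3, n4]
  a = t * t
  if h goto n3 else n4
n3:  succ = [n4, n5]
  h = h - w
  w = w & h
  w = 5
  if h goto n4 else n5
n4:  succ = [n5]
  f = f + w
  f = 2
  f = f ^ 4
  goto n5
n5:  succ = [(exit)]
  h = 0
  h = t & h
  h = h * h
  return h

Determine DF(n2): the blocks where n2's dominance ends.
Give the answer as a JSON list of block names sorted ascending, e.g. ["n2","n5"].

Answer: ["n3", "n4"]

Analysis:
idom tree: n1←n0 n2←n0 n3←n0 n4←n0 n5←n0
Dom∩ at merges:
  n3: preds {n1,n2}: {n0,n1} ∩ {n0,n2} = {n0}; idom=n0
  n4: preds {n2,n3}: {n0,n2} ∩ {n0,n3} = {n0}; idom=n0
  n5: preds {n3,n4}: {n0,n3} ∩ {n0,n4} = {n0}; idom=n0

DF derivation:
  n3←n1: walk n1 to n0
  n3←n2: walk n2 to n0
  n4←n2: walk n2 to n0
  n4←n3: walk n3 to n0
  n5←n3: walk n3 to n0
  n5←n4: walk n4 to n0
  n0: DF=∅
  n1: DF={n3}
  n2: DF={n3,n4}
  n3: DF={n4,n5}
  n4: DF={n5}
  n5: DF=∅

DF(n2) = ["n3", "n4"]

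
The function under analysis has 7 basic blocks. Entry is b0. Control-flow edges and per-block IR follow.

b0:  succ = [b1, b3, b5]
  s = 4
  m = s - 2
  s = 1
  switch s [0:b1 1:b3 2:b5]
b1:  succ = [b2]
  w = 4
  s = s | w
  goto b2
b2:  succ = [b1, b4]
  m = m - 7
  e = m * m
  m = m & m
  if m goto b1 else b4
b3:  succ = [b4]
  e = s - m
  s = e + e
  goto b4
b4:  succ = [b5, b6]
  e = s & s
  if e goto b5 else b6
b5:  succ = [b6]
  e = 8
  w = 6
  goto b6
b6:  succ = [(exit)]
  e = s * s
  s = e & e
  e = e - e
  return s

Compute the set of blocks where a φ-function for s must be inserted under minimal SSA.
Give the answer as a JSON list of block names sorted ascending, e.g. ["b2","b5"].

idom tree: b1←b0 b2←b1 b3←b0 b4←b0 b5←b0 b6←b0
Dom at joins:
  b1: preds {b0,b2}: {b0} ∩ {b0,b1,b2} = {b0}; idom=b0
  b4: preds {b2,b3}: {b0,b1,b2} ∩ {b0,b3} = {b0}; idom=b0
  b5: preds {b0,b4}: {b0} ∩ {b0,b4} = {b0}; idom=b0
  b6: preds {b4,b5}: {b0,b4} ∩ {b0,b5} = {b0}; idom=b0

Frontier:
  b1←b0: walk · to b0
  b1←b2: walk b2→b1 to b0
  b4←b2: walk b2→b1 to b0
  b4←b3: walk b3 to b0
  b5←b0: walk · to b0
  b5←b4: walk b4 to b0
  b6←b4: walk b4 to b0
  b6←b5: walk b5 to b0
  b0: DF=∅
  b1: DF={b1,b4}
  b2: DF={b1,b4}
  b3: DF={b4}
  b4: DF={b5,b6}
  b5: DF={b6}
  b6: DF=∅

φ for s: defs {b0,b1,b3,b6}
  DF⁺ = {b1,b4,b5,b6}

Answer: ["b1", "b4", "b5", "b6"]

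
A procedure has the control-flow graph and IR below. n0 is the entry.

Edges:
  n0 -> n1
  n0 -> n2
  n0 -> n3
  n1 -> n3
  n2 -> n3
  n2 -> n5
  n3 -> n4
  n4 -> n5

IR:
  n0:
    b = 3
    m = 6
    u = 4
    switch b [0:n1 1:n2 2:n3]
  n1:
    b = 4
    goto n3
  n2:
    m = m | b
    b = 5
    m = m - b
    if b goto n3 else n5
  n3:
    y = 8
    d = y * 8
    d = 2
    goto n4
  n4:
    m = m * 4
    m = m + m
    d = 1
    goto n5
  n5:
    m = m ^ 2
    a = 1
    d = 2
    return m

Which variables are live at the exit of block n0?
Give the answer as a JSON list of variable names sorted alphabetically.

Answer: ["b", "m"]

Derivation:
Per-block:
  n0: {b,m,u} / ∅
  n1: {b} / ∅
  n2: {b,m} / {b,m}
  n3: {d,y} / ∅
  n4: {d,m} / {m}
  n5: {a,d,m} / {m}

Live sets:
  n0 li=∅ lo={b,m}
  n1 li={m} lo={m}
  n2 li={b,m} lo={m}
  n3 li={m} lo={m}
  n4 li={m} lo={m}
  n5 li={m} lo=∅

live-out(n0) = ["b", "m"]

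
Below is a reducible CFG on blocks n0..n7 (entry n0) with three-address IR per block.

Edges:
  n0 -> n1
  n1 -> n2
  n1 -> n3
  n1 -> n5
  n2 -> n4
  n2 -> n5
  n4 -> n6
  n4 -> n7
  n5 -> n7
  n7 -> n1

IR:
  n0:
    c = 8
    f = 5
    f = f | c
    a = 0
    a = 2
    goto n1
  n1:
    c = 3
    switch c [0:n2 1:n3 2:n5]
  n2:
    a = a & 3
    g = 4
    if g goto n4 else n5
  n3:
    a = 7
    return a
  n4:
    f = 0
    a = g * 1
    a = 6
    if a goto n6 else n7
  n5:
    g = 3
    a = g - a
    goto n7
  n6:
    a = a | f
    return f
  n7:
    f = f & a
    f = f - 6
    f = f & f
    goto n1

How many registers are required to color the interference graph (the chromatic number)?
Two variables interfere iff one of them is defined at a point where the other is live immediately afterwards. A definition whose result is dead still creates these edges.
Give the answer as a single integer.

Answer: 3

Working:
def/use:
  n0: {a,c,f} / ∅
  n1: {c} / ∅
  n2: {a,g} / {a}
  n3: {a} / ∅
  n4: {a,f} / {g}
  n5: {a,g} / {a}
  n6: {a} / {a,f}
  n7: {f} / {a,f}

Live sets:
  n0 li=∅ lo={a,f}
  n1 li={a,f} lo={a,f}
  n2 li={a,f} lo={a,f,g}
  n3 li=∅ lo=∅
  n4 li={g} lo={a,f}
  n5 li={a,f} lo={a,f}
  n6 li={a,f} lo=∅
  n7 li={a,f} lo={a,f}

Interfere edges:
  a↔{c,f,g}
  c↔{a,f}
  f↔{a,c,g}
  g↔{a,f}

Chromatic number:
  clique {a,c,f} ⇒ need ≥ 3
  3-colouring: r0={a}  r1={f}  r2={c,g}
  χ = 3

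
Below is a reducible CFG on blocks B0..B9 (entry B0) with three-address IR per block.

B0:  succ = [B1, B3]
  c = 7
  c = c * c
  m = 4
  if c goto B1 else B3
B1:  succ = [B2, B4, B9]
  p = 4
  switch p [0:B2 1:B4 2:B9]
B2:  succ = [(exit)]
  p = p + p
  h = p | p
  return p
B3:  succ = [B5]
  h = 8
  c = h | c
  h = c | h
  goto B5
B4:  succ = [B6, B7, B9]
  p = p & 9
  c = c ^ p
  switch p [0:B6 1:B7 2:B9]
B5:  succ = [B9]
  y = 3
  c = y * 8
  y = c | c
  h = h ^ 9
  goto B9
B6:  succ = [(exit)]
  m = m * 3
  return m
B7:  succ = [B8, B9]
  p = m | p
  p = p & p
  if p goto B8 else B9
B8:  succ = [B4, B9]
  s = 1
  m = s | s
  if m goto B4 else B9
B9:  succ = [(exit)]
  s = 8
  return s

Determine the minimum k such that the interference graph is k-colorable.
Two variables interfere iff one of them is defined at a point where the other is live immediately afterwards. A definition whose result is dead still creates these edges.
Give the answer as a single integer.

Block summaries:
  B0: {c,m} / ∅
  B1: {p} / ∅
  B2: {h,p} / {p}
  B3: {c,h} / {c}
  B4: {c,p} / {c,p}
  B5: {c,h,y} / {h}
  B6: {m} / {m}
  B7: {p} / {m,p}
  B8: {m,s} / ∅
  B9: {s} / ∅

Liveness:
  live B0: ∅→{c,m}
  live B1: {c,m}→{c,m,p}
  live B2: {p}→∅
  live B3: {c}→{h}
  live B4: {c,m,p}→{c,m,p}
  live B5: {h}→∅
  live B6: {m}→∅
  live B7: {c,m,p}→{c,p}
  live B8: {c,p}→{c,m,p}
  live B9: ∅→∅

Interfere edges:
  c — {h,m,p,s}
  h — {c,p,y}
  m — {c,p}
  p — {c,h,m,s}
  s — {c,p}
  y — {h}

Chromatic number:
  {c,h,p} pairwise interfere (3-clique) ⇒ χ ≥ 3
  3-colouring: R0={c,y}  R1={p}  R2={h,m,s}
  χ = 3

Answer: 3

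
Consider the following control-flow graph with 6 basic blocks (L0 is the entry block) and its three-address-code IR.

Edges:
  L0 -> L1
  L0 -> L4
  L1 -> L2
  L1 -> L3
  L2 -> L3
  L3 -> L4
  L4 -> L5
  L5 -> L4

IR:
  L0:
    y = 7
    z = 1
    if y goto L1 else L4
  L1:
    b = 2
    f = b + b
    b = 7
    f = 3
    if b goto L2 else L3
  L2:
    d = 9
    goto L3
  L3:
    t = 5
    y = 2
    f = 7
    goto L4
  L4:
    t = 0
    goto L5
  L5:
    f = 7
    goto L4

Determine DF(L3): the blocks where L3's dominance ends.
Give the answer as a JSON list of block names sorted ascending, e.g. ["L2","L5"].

Answer: ["L4"]

Derivation:
idom tree: L1←L0 L2←L1 L3←L1 L4←L0 L5←L4
Dom∩ at merges:
  L3: preds {L1,L2}: {L0,L1} ∩ {L0,L1,L2} = {L0,L1}; idom=L1
  L4: preds {L0,L3,L5}: {L0} ∩ {L0,L1,L3} ∩ {L0,L4,L5} = {L0}; idom=L0

DF walk-up:
  L3←L1: walk · to L1
  L3←L2: walk L2 to L1
  L4←L0: walk · to L0
  L4←L3: walk L3→L1 to L0
  L4←L5: walk L5→L4 to L0
  L0 → ∅
  L1 → {L4}
  L2 → {L3}
  L3 → {L4}
  L4 → {L4}
  L5 → {L4}

DF(L3) = ["L4"]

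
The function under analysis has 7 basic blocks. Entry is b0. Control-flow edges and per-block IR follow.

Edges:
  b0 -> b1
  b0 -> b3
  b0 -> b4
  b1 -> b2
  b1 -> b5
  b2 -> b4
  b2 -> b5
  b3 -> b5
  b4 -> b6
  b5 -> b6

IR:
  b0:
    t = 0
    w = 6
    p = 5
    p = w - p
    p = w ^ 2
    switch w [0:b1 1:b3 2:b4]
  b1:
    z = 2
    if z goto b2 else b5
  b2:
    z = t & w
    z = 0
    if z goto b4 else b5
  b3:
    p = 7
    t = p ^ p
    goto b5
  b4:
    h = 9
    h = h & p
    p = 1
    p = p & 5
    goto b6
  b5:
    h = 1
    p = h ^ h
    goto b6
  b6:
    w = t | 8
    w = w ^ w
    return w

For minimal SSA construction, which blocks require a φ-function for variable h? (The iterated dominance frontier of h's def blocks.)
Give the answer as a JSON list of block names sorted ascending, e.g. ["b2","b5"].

idom tree: b1←b0 b2←b1 b3←b0 b4←b0 b5←b0 b6←b0
Join-block Dom:
  b4: preds {b0,b2}: {b0} ∩ {b0,b1,b2} = {b0}; idom=b0
  b5: preds {b1,b2,b3}: {b0,b1} ∩ {b0,b1,b2} ∩ {b0,b3} = {b0}; idom=b0
  b6: preds {b4,b5}: {b0,b4} ∩ {b0,b5} = {b0}; idom=b0

DF walk-up:
  b4←b0: walk · to b0
  b4←b2: walk b2→b1 to b0
  b5←b1: walk b1 to b0
  b5←b2: walk b2→b1 to b0
  b5←b3: walk b3 to b0
  b6←b4: walk b4 to b0
  b6←b5: walk b5 to b0
  b0: DF=∅
  b1: DF={b4,b5}
  b2: DF={b4,b5}
  b3: DF={b5}
  b4: DF={b6}
  b5: DF={b6}
  b6: DF=∅

φ for h: defs {b4,b5}
  DF⁺ = {b6}

Answer: ["b6"]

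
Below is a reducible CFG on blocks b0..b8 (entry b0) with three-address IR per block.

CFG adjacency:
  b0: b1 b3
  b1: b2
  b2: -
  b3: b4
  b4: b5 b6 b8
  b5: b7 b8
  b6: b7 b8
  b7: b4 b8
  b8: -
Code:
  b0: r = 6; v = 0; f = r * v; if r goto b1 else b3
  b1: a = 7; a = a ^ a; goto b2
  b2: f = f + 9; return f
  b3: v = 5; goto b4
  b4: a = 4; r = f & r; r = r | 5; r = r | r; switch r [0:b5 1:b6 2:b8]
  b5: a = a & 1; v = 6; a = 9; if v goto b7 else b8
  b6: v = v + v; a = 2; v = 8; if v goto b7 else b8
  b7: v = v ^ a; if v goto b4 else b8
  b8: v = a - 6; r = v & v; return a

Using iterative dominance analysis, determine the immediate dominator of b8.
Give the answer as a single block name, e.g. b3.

Answer: b4

Analysis:
idom tree: b1←b0 b2←b1 b3←b0 b4←b3 b5←b4 b6←b4 b7←b4 b8←b4
Dom∩ at merges:
  b4: preds {b3,b7}: {b0,b3} ∩ {b0,b3,b4,b7} = {b0,b3}; idom=b3
  b7: preds {b5,b6}: {b0,b3,b4,b5} ∩ {b0,b3,b4,b6} = {b0,b3,b4}; idom=b4
  b8: preds {b4,b5,b6,b7}: {b0,b3,b4} ∩ {b0,b3,b4,b5} ∩ {b0,b3,b4,b6} ∩ {b0,b3,b4,b7} = {b0,b3,b4}; idom=b4

idom(b8) = b4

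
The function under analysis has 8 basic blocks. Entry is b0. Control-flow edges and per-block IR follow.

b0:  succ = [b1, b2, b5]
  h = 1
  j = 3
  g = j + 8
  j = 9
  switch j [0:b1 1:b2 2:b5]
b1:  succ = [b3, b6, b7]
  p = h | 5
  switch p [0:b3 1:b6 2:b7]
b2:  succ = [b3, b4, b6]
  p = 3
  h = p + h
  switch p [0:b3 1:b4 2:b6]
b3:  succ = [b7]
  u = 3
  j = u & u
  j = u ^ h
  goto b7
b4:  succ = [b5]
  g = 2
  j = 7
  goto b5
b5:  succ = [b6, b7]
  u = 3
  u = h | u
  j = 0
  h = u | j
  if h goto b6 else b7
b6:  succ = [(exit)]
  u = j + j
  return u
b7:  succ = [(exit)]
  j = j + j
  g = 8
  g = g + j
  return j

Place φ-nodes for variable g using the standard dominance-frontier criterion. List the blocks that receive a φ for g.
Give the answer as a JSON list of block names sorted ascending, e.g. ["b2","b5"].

Answer: ["b5", "b6", "b7"]

Analysis:
idom tree: b1←b0 b2←b0 b3←b0 b4←b2 b5←b0 b6←b0 b7←b0
Join-block Dom:
  b3: preds {b1,b2}: {b0,b1} ∩ {b0,b2} = {b0}; idom=b0
  b5: preds {b0,b4}: {b0} ∩ {b0,b2,b4} = {b0}; idom=b0
  b6: preds {b1,b2,b5}: {b0,b1} ∩ {b0,b2} ∩ {b0,b5} = {b0}; idom=b0
  b7: preds {b1,b3,b5}: {b0,b1} ∩ {b0,b3} ∩ {b0,b5} = {b0}; idom=b0

Frontier:
  join b3 pred b1: b1 stop@b0
  join b3 pred b2: b2 stop@b0
  join b5 pred b0: · stop@b0
  join b5 pred b4: b4→b2 stop@b0
  join b6 pred b1: b1 stop@b0
  join b6 pred b2: b2 stop@b0
  join b6 pred b5: b5 stop@b0
  join b7 pred b1: b1 stop@b0
  join b7 pred b3: b3 stop@b0
  join b7 pred b5: b5 stop@b0
  b0 → ∅
  b1 → {b3,b6,b7}
  b2 → {b3,b5,b6}
  b3 → {b7}
  b4 → {b5}
  b5 → {b6,b7}
  b6 → ∅
  b7 → ∅

φ for g: defs {b0,b4,b7}
  DF⁺ = {b5,b6,b7}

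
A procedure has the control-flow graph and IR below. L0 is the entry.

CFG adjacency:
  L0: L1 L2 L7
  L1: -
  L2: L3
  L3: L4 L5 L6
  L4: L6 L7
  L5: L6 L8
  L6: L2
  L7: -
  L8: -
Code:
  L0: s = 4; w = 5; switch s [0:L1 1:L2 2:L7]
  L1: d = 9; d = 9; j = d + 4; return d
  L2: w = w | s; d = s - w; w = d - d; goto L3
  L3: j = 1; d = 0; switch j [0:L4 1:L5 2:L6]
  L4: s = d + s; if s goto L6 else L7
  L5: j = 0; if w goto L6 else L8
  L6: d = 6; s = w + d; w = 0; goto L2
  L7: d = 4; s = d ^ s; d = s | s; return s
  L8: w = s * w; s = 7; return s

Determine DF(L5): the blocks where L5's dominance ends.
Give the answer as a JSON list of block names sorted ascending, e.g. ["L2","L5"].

Answer: ["L6"]

Derivation:
idom tree: L1←L0 L2←L0 L3←L2 L4←L3 L5←L3 L6←L3 L7←L0 L8←L5
Join-block Dom:
  L2: preds {L0,L6}: {L0} ∩ {L0,L2,L3,L6} = {L0}; idom=L0
  L6: preds {L3,L4,L5}: {L0,L2,L3} ∩ {L0,L2,L3,L4} ∩ {L0,L2,L3,L5} = {L0,L2,L3}; idom=L3
  L7: preds {L0,L4}: {L0} ∩ {L0,L2,L3,L4} = {L0}; idom=L0

Frontier:
  L2←L0: walk · to L0
  L2←L6: walk L6→L3→L2 to L0
  L6←L3: walk · to L3
  L6←L4: walk L4 to L3
  L6←L5: walk L5 to L3
  L7←L0: walk · to L0
  L7←L4: walk L4→L3→L2 to L0
  L0: DF=∅
  L1: DF=∅
  L2: DF={L2,L7}
  L3: DF={L2,L7}
  L4: DF={L6,L7}
  L5: DF={L6}
  L6: DF={L2}
  L7: DF=∅
  L8: DF=∅

DF(L5) = ["L6"]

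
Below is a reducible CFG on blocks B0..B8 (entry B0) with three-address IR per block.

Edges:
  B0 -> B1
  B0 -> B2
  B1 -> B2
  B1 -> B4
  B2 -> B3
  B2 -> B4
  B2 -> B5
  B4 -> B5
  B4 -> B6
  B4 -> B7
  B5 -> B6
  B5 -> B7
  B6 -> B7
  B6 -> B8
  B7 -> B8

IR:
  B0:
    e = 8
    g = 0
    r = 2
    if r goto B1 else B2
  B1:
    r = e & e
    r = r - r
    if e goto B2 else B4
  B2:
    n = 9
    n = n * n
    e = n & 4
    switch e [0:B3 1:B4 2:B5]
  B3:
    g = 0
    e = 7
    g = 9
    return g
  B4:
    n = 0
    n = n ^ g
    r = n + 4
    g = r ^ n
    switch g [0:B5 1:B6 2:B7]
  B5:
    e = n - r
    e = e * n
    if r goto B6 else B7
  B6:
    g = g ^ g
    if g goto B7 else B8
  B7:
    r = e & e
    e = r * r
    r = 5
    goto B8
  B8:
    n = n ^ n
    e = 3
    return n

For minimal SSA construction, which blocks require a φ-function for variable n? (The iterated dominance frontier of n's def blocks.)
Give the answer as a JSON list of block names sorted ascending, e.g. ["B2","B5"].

idom tree: B1←B0 B2←B0 B3←B2 B4←B0 B5←B0 B6←B0 B7←B0 B8←B0
Dom∩ at merges:
  B2: preds {B0,B1}: {B0} ∩ {B0,B1} = {B0}; idom=B0
  B4: preds {B1,B2}: {B0,B1} ∩ {B0,B2} = {B0}; idom=B0
  B5: preds {B2,B4}: {B0,B2} ∩ {B0,B4} = {B0}; idom=B0
  B6: preds {B4,B5}: {B0,B4} ∩ {B0,B5} = {B0}; idom=B0
  B7: preds {B4,B5,B6}: {B0,B4} ∩ {B0,B5} ∩ {B0,B6} = {B0}; idom=B0
  B8: preds {B6,B7}: {B0,B6} ∩ {B0,B7} = {B0}; idom=B0

DF walk-up:
  join B2 pred B0: · stop@B0
  join B2 pred B1: B1 stop@B0
  join B4 pred B1: B1 stop@B0
  join B4 pred B2: B2 stop@B0
  join B5 pred B2: B2 stop@B0
  join B5 pred B4: B4 stop@B0
  join B6 pred B4: B4 stop@B0
  join B6 pred B5: B5 stop@B0
  join B7 pred B4: B4 stop@B0
  join B7 pred B5: B5 stop@B0
  join B7 pred B6: B6 stop@B0
  join B8 pred B6: B6 stop@B0
  join B8 pred B7: B7 stop@B0
  B0: DF=∅
  B1: DF={B2,B4}
  B2: DF={B4,B5}
  B3: DF=∅
  B4: DF={B5,B6,B7}
  B5: DF={B6,B7}
  B6: DF={B7,B8}
  B7: DF={B8}
  B8: DF=∅

φ for n: defs {B2,B4,B8}
  DF⁺ = {B4,B5,B6,B7,B8}

Answer: ["B4", "B5", "B6", "B7", "B8"]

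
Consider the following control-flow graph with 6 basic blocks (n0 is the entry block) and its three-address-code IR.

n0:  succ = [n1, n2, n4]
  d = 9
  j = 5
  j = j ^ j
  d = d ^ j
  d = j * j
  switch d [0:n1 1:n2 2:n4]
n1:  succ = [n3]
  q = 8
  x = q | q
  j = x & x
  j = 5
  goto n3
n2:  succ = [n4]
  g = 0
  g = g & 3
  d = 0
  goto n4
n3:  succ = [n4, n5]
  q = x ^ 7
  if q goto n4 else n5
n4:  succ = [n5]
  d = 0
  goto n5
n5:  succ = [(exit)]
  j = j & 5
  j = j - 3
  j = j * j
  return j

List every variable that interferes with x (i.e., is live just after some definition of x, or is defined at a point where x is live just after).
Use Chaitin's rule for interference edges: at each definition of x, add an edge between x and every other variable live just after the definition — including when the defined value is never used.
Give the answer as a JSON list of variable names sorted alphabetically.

def/use:
  n0: {d,j} / ∅
  n1: {j,q,x} / ∅
  n2: {d,g} / ∅
  n3: {q} / {x}
  n4: {d} / ∅
  n5: {j} / {j}

Backward fixpoint:
  live n0: ∅→{j}
  live n1: ∅→{j,x}
  live n2: {j}→{j}
  live n3: {j,x}→{j}
  live n4: {j}→{j}
  live n5: {j}→∅

Interfere edges:
  d↔{j}
  g↔{j}
  j↔{d,g,q,x}
  q↔{j}
  x↔{j}

N(x) = ["j"]

Answer: ["j"]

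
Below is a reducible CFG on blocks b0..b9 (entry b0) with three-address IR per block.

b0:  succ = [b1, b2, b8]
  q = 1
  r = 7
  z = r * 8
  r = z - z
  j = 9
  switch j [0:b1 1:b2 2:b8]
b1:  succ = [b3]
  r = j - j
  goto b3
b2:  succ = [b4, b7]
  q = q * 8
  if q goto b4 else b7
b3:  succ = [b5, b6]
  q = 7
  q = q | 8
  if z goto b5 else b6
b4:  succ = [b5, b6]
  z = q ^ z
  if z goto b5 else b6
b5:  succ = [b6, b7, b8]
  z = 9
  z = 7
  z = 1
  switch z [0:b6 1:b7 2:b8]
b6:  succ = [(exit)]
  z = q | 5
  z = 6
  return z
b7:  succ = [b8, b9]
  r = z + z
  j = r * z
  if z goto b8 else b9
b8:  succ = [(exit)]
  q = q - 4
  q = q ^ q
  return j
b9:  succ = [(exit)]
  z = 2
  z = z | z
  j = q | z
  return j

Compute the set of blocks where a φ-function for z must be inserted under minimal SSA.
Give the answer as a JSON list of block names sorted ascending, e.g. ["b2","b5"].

idom tree: b1←b0 b2←b0 b3←b1 b4←b2 b5←b0 b6←b0 b7←b0 b8←b0 b9←b7
Join-block Dom:
  b5: preds {b3,b4}: {b0,b1,b3} ∩ {b0,b2,b4} = {b0}; idom=b0
  b6: preds {b3,b4,b5}: {b0,b1,b3} ∩ {b0,b2,b4} ∩ {b0,b5} = {b0}; idom=b0
  b7: preds {b2,b5}: {b0,b2} ∩ {b0,b5} = {b0}; idom=b0
  b8: preds {b0,b5,b7}: {b0} ∩ {b0,b5} ∩ {b0,b7} = {b0}; idom=b0

Frontier:
  join b5 pred b3: b3→b1 stop@b0
  join b5 pred b4: b4→b2 stop@b0
  join b6 pred b3: b3→b1 stop@b0
  join b6 pred b4: b4→b2 stop@b0
  join b6 pred b5: b5 stop@b0
  join b7 pred b2: b2 stop@b0
  join b7 pred b5: b5 stop@b0
  join b8 pred b0: · stop@b0
  join b8 pred b5: b5 stop@b0
  join b8 pred b7: b7 stop@b0
  b0 → ∅
  b1 → {b5,b6}
  b2 → {b5,b6,b7}
  b3 → {b5,b6}
  b4 → {b5,b6}
  b5 → {b6,b7,b8}
  b6 → ∅
  b7 → {b8}
  b8 → ∅
  b9 → ∅

φ for z: defs {b0,b4,b5,b6,b9}
  DF⁺ = {b5,b6,b7,b8}

Answer: ["b5", "b6", "b7", "b8"]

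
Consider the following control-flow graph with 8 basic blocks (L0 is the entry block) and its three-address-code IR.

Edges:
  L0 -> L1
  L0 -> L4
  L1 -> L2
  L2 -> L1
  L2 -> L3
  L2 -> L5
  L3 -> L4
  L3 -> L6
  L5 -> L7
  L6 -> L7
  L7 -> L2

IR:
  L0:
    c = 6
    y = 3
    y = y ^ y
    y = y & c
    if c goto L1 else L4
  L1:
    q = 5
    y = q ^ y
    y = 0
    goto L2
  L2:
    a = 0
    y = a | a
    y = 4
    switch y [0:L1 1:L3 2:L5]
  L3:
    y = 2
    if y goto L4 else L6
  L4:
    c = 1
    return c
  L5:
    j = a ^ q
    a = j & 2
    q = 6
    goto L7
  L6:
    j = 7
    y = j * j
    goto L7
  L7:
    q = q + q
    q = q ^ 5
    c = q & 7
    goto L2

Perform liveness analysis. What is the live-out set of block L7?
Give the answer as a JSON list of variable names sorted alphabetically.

Block summaries:
  L0: def={c,y} ue=∅
  L1: def={q,y} ue={y}
  L2: def={a,y} ue=∅
  L3: def={y} ue=∅
  L4: def={c} ue=∅
  L5: def={a,j,q} ue={a,q}
  L6: def={j,y} ue=∅
  L7: def={c,q} ue={q}

Live sets:
  L0: in=∅ out={y}
  L1: in={y} out={q}
  L2: in={q} out={a,q,y}
  L3: in={q} out={q}
  L4: in=∅ out=∅
  L5: in={a,q} out={q}
  L6: in={q} out={q}
  L7: in={q} out={q}

live-out(L7) = ["q"]

Answer: ["q"]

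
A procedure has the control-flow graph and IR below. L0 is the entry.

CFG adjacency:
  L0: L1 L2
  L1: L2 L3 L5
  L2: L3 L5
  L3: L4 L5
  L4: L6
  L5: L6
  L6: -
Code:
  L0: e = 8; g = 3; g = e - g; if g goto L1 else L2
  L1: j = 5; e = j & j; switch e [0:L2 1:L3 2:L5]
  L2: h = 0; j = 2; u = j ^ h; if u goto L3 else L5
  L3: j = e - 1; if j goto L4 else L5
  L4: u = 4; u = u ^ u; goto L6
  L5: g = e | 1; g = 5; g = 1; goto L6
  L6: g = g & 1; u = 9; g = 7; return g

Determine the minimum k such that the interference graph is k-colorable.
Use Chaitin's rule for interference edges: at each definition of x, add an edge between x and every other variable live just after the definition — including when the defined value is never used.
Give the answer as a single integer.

Per-block:
  L0: {e,g} / ∅
  L1: {e,j} / ∅
  L2: {h,j,u} / ∅
  L3: {j} / {e}
  L4: {u} / ∅
  L5: {g} / {e}
  L6: {g,u} / {g}

Liveness:
  L0: in=∅ out={e,g}
  L1: in={g} out={e,g}
  L2: in={e,g} out={e,g}
  L3: in={e,g} out={e,g}
  L4: in={g} out={g}
  L5: in={e} out={g}
  L6: in={g} out=∅

Interfere edges:
  e — {g,h,j,u}
  g — {e,h,j,u}
  h — {e,g,j}
  j — {e,g,h}
  u — {e,g}

Colouring:
  clique {e,g,h,j} ⇒ need ≥ 4
  4-colouring: r0={e}  r1={g}  r2={h,u}  r3={j}
  χ = 4

Answer: 4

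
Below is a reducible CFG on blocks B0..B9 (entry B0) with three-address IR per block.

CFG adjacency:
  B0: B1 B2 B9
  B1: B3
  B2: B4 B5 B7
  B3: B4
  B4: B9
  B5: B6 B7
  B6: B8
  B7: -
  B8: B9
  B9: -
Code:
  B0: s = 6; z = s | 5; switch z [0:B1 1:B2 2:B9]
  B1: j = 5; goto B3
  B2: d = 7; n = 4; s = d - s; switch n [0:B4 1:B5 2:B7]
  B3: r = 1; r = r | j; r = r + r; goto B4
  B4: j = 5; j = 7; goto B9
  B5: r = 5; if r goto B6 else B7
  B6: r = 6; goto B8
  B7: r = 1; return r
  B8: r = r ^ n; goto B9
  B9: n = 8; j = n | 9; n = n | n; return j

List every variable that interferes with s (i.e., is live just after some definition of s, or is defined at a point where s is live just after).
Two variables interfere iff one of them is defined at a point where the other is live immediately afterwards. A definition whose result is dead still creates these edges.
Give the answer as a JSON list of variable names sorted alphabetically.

Answer: ["d", "n", "z"]

Derivation:
Per-block:
  B0: def={s,z} ue=∅
  B1: def={j} ue=∅
  B2: def={d,n,s} ue={s}
  B3: def={r} ue={j}
  B4: def={j} ue=∅
  B5: def={r} ue=∅
  B6: def={r} ue=∅
  B7: def={r} ue=∅
  B8: def={r} ue={n,r}
  B9: def={j,n} ue=∅

Live sets:
  B0 li=∅ lo={s}
  B1 li=∅ lo={j}
  B2 li={s} lo={n}
  B3 li={j} lo=∅
  B4 li=∅ lo=∅
  B5 li={n} lo={n}
  B6 li={n} lo={n,r}
  B7 li=∅ lo=∅
  B8 li={n,r} lo=∅
  B9 li=∅ lo=∅

Interfere edges:
  d↔{n,s}
  j↔{n,r}
  n↔{d,j,r,s}
  r↔{j,n}
  s↔{d,n,z}
  z↔{s}

N(s) = ["d", "n", "z"]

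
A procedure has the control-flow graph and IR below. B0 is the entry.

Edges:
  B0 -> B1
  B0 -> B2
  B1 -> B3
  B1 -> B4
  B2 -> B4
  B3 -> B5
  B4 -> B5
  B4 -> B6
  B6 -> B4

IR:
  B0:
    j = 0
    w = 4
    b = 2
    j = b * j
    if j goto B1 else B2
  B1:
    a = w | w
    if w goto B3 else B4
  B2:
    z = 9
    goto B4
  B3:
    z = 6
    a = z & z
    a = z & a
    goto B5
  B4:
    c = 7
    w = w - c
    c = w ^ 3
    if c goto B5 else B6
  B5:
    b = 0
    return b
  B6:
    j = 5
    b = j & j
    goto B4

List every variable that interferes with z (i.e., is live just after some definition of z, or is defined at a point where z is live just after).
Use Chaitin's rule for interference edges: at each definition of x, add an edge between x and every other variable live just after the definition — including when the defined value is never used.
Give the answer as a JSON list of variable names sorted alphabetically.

Block summaries:
  B0: def={b,j,w} ue=∅
  B1: def={a} ue={w}
  B2: def={z} ue=∅
  B3: def={a,z} ue=∅
  B4: def={c,w} ue={w}
  B5: def={b} ue=∅
  B6: def={b,j} ue=∅

Liveness:
  B0 li=∅ lo={w}
  B1 li={w} lo={w}
  B2 li={w} lo={w}
  B3 li=∅ lo=∅
  B4 li={w} lo={w}
  B5 li=∅ lo=∅
  B6 li={w} lo={w}

Interfere edges:
  a: {w,z}
  b: {j,w}
  c: {w}
  j: {b,w}
  w: {a,b,c,j,z}
  z: {a,w}

N(z) = ["a", "w"]

Answer: ["a", "w"]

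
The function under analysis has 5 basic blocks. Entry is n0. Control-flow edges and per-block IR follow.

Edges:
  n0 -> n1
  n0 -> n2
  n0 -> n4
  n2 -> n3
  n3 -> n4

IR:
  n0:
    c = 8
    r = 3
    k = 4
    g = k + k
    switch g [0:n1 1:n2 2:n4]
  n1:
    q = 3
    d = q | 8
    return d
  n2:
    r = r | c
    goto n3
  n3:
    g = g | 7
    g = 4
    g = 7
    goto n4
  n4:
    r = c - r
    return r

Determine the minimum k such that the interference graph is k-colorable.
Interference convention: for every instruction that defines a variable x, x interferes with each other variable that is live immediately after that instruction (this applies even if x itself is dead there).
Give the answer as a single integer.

Answer: 3

Analysis:
Per-block:
  n0: {c,g,k,r} / ∅
  n1: {d,q} / ∅
  n2: {r} / {c,r}
  n3: {g} / {g}
  n4: {r} / {c,r}

Liveness:
  n0: in=∅ out={c,g,r}
  n1: in=∅ out=∅
  n2: in={c,g,r} out={c,g,r}
  n3: in={c,g,r} out={c,r}
  n4: in={c,r} out=∅

Conflict graph:
  c — {g,k,r}
  d — ∅
  g — {c,r}
  k — {c,r}
  q — ∅
  r — {c,g,k}

Chromatic number:
  {c,g,r} pairwise interfere (3-clique) ⇒ χ ≥ 3
  3-colouring: c0={c,d,q}  c1={r}  c2={g,k}
  χ = 3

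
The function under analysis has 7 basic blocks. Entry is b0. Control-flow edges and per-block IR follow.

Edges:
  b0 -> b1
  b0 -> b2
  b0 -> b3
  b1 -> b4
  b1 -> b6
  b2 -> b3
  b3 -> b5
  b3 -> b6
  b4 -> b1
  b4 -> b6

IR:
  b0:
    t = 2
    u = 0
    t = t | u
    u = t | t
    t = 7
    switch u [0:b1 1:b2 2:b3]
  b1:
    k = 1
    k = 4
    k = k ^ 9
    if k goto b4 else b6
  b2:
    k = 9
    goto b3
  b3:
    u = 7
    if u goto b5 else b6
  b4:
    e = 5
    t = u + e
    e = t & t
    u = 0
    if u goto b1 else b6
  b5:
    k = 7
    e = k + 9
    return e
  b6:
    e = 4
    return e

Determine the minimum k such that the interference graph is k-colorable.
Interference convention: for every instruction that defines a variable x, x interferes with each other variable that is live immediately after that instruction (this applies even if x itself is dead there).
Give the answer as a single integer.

Answer: 2

Analysis:
def/use:
  b0 def {t,u} use ∅
  b1 def {k} use ∅
  b2 def {k} use ∅
  b3 def {u} use ∅
  b4 def {e,t,u} use {u}
  b5 def {e,k} use ∅
  b6 def {e} use ∅

Backward fixpoint:
  live b0: ∅→{u}
  live b1: {u}→{u}
  live b2: ∅→∅
  live b3: ∅→∅
  live b4: {u}→{u}
  live b5: ∅→∅
  live b6: ∅→∅

Conflict graph:
  e↔{u}
  k↔{u}
  t↔{u}
  u↔{e,k,t}

Registers:
  {e,u} pairwise interfere (2-clique) ⇒ χ ≥ 2
  2-colouring: c0={u}  c1={e,k,t}
  χ = 2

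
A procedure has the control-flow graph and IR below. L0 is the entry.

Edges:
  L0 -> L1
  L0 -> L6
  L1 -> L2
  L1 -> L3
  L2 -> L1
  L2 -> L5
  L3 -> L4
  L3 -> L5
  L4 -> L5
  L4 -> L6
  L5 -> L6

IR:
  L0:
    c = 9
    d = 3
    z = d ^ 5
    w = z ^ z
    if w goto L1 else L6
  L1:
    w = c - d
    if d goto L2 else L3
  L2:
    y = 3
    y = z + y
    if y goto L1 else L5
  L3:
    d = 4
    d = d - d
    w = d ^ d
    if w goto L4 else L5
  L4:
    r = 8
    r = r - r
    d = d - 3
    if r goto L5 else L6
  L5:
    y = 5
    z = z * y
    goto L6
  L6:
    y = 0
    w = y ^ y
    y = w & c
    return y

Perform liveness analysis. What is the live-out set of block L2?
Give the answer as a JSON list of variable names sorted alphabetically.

Answer: ["c", "d", "z"]

Analysis:
def/use:
  L0: def={c,d,w,z} ue=∅
  L1: def={w} ue={c,d}
  L2: def={y} ue={z}
  L3: def={d,w} ue=∅
  L4: def={d,r} ue={d}
  L5: def={y,z} ue={z}
  L6: def={w,y} ue={c}

Liveness:
  live L0: ∅→{c,d,z}
  live L1: {c,d,z}→{c,d,z}
  live L2: {c,d,z}→{c,d,z}
  live L3: {c,z}→{c,d,z}
  live L4: {c,d,z}→{c,z}
  live L5: {c,z}→{c}
  live L6: {c}→∅

live-out(L2) = ["c", "d", "z"]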